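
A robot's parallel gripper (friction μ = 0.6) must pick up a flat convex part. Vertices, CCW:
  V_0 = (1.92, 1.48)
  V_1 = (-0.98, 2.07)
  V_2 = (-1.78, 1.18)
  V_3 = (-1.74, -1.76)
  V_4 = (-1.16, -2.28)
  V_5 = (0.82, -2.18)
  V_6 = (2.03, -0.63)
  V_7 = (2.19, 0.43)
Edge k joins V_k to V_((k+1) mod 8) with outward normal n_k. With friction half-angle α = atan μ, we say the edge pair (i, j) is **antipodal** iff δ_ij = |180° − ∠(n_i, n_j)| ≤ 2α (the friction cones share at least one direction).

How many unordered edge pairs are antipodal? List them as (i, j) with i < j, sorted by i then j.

α = atan 0.6 = 30.96°;  2α = 61.93°
n_0 = (+0.1994, +0.9799)
n_1 = (-0.7437, +0.6685)
n_2 = (-0.9999, -0.0136)
n_3 = (-0.6675, -0.7446)
n_4 = (+0.0504, -0.9987)
n_5 = (+0.7883, -0.6153)
n_6 = (+0.9888, -0.1493)
n_7 = (+0.9685, +0.2490)
  (0,1): δ = 120.45°  ·
  (0,2): δ = 77.72°  ·
  (0,3): δ = 30.38°  ✓
  (0,4): δ = 14.39°  ✓
  (0,5): δ = 63.52°  ·
  (0,6): δ = 92.92°  ·
  (0,7): δ = 115.92°  ·
  (1,2): δ = 137.27°  ·
  (1,3): δ = 89.93°  ·
  (1,4): δ = 45.16°  ✓
  (1,5): δ = 3.97°  ✓
  (1,6): δ = 33.37°  ✓
  (1,7): δ = 56.37°  ✓
  (2,3): δ = 132.66°  ·
  (2,4): δ = 87.89°  ·
  (2,5): δ = 38.76°  ✓
  (2,6): δ = 9.36°  ✓
  (2,7): δ = 13.64°  ✓
  (3,4): δ = 135.23°  ·
  (3,5): δ = 86.10°  ·
  (3,6): δ = 56.71°  ✓
  (3,7): δ = 33.70°  ✓
  (4,5): δ = 130.87°  ·
  (4,6): δ = 101.47°  ·
  (4,7): δ = 78.47°  ·
  (5,6): δ = 150.61°  ·
  (5,7): δ = 127.60°  ·
  (6,7): δ = 157.00°  ·
antipodal pairs: 11

count = 11; pairs: (0,3), (0,4), (1,4), (1,5), (1,6), (1,7), (2,5), (2,6), (2,7), (3,6), (3,7)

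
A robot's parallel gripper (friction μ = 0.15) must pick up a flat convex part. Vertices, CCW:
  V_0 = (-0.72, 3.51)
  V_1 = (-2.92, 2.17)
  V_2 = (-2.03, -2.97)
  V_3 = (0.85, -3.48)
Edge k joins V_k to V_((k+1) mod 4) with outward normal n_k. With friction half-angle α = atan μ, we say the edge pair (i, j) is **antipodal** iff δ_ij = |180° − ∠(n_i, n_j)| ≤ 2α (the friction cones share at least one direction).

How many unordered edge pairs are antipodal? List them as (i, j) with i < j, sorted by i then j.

α = atan 0.15 = 8.53°;  2α = 17.06°
n_0 = (-0.5202, +0.8540)
n_1 = (-0.9853, -0.1706)
n_2 = (-0.1744, -0.9847)
n_3 = (+0.9757, +0.2191)
  (0,1): δ = 111.52°  ·
  (0,2): δ = 41.39°  ·
  (0,3): δ = 71.31°  ·
  (1,2): δ = 109.87°  ·
  (1,3): δ = 2.84°  ✓
  (2,3): δ = 67.30°  ·
antipodal pairs: 1

count = 1; pairs: (1,3)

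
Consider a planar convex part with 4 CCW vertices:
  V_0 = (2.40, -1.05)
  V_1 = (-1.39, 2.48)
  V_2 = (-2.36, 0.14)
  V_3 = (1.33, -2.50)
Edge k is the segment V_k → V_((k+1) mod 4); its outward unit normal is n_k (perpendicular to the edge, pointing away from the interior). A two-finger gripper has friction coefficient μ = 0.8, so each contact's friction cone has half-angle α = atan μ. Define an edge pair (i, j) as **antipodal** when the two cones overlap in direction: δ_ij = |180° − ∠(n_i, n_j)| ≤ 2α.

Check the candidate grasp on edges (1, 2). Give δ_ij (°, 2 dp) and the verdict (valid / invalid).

δ = 103.07°, invalid

α = atan 0.8 = 38.66°;  2α = 77.32°
edge 1: e_1 = (-0.97, -2.34);  n_1 = (-0.9238, +0.3829)
edge 2: e_2 = (+3.69, -2.64);  n_2 = (-0.5819, -0.8133)
∠(n_1, n_2) = 76.93°
δ = |180° − 76.93°| = 103.07°
103.07° > 2α = 77.32°  →  invalid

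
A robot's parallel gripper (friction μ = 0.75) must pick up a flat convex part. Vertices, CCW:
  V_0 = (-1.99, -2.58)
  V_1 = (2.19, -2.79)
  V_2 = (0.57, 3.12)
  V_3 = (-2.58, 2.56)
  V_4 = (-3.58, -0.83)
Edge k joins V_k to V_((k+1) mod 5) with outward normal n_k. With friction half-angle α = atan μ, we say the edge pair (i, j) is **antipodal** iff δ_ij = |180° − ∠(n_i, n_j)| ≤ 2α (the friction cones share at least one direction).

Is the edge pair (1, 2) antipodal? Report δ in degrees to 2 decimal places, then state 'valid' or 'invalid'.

δ = 95.25°, invalid

α = atan 0.75 = 36.87°;  2α = 73.74°
edge 1: e_1 = (-1.62, +5.91);  n_1 = (+0.9644, +0.2644)
edge 2: e_2 = (-3.15, -0.56);  n_2 = (-0.1750, +0.9846)
∠(n_1, n_2) = 84.75°
δ = |180° − 84.75°| = 95.25°
95.25° > 2α = 73.74°  →  invalid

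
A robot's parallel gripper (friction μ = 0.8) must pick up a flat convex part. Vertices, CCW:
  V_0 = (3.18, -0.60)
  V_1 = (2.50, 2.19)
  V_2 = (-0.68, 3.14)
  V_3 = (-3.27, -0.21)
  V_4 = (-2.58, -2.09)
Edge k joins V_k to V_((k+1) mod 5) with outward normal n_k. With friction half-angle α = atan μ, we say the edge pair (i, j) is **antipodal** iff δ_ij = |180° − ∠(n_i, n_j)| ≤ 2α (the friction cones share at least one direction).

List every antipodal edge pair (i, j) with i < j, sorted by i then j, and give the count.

count = 5; pairs: (0,2), (0,3), (1,3), (1,4), (2,4)

α = atan 0.8 = 38.66°;  2α = 77.32°
n_0 = (+0.9716, +0.2368)
n_1 = (+0.2862, +0.9582)
n_2 = (-0.7911, +0.6116)
n_3 = (-0.9388, -0.3445)
n_4 = (+0.2504, -0.9681)
  (0,1): δ = 120.33°  ·
  (0,2): δ = 51.41°  ✓
  (0,3): δ = 6.46°  ✓
  (0,4): δ = 90.81°  ·
  (1,2): δ = 111.08°  ·
  (1,3): δ = 53.21°  ✓
  (1,4): δ = 31.14°  ✓
  (2,3): δ = 122.14°  ·
  (2,4): δ = 37.79°  ✓
  (3,4): δ = 95.65°  ·
antipodal pairs: 5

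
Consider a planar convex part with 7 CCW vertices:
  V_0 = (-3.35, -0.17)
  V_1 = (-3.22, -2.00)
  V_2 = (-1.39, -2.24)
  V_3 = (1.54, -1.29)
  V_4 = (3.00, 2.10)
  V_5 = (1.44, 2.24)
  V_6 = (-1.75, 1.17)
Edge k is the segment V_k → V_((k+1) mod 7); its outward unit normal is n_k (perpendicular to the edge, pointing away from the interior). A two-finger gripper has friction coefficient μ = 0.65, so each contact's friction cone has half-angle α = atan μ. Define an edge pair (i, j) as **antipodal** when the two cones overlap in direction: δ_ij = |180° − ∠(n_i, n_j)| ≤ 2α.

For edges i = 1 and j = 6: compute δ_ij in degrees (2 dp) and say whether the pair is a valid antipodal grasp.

δ = 47.42°, valid

α = atan 0.65 = 33.02°;  2α = 66.05°
edge 1: e_1 = (+1.83, -0.24);  n_1 = (-0.1300, -0.9915)
edge 6: e_6 = (-1.60, -1.34);  n_6 = (-0.6421, +0.7666)
∠(n_1, n_6) = 132.58°
δ = |180° − 132.58°| = 47.42°
47.42° ≤ 2α = 66.05°  →  valid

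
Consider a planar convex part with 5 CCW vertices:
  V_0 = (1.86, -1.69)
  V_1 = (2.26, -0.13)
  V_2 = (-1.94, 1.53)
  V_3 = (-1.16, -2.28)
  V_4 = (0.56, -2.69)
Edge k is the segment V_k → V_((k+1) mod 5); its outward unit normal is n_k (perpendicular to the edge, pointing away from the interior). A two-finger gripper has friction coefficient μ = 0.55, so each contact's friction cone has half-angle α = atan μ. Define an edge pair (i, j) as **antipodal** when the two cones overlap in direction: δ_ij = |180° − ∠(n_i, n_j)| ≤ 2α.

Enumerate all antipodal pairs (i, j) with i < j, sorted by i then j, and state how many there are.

α = atan 0.55 = 28.81°;  2α = 57.62°
n_0 = (+0.9687, -0.2484)
n_1 = (+0.3676, +0.9300)
n_2 = (-0.9797, -0.2006)
n_3 = (-0.2319, -0.9727)
n_4 = (+0.6097, -0.7926)
  (0,1): δ = 97.18°  ·
  (0,2): δ = 25.95°  ✓
  (0,3): δ = 90.97°  ·
  (0,4): δ = 141.95°  ·
  (1,2): δ = 56.86°  ✓
  (1,3): δ = 8.16°  ✓
  (1,4): δ = 59.13°  ·
  (2,3): δ = 114.98°  ·
  (2,4): δ = 64.00°  ·
  (3,4): δ = 129.02°  ·
antipodal pairs: 3

count = 3; pairs: (0,2), (1,2), (1,3)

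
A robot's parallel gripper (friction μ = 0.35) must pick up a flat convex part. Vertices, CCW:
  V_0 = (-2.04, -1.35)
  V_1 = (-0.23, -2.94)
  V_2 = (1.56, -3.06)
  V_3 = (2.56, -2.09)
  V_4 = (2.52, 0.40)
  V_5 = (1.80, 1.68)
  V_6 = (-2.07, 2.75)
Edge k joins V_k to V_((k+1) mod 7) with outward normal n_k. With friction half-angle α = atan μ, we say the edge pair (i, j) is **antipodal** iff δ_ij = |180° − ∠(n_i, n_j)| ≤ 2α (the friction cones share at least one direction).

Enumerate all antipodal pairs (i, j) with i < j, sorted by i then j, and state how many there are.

count = 5; pairs: (0,4), (0,5), (1,5), (3,6), (4,6)

α = atan 0.35 = 19.29°;  2α = 38.58°
n_0 = (-0.6600, -0.7513)
n_1 = (-0.0669, -0.9978)
n_2 = (+0.6963, -0.7178)
n_3 = (+0.9999, +0.0161)
n_4 = (+0.8716, +0.4903)
n_5 = (+0.2665, +0.9638)
n_6 = (-1.0000, -0.0073)
  (0,1): δ = 142.54°  ·
  (0,2): δ = 94.57°  ·
  (0,3): δ = 47.78°  ·
  (0,4): δ = 19.34°  ✓
  (0,5): δ = 25.84°  ✓
  (0,6): δ = 131.72°  ·
  (1,2): δ = 132.04°  ·
  (1,3): δ = 85.24°  ·
  (1,4): δ = 56.81°  ·
  (1,5): δ = 11.62°  ✓
  (1,6): δ = 94.25°  ·
  (2,3): δ = 133.21°  ·
  (2,4): δ = 104.77°  ·
  (2,5): δ = 59.58°  ·
  (2,6): δ = 46.29°  ·
  (3,4): δ = 151.56°  ·
  (3,5): δ = 106.38°  ·
  (3,6): δ = 0.50°  ✓
  (4,5): δ = 134.81°  ·
  (4,6): δ = 28.94°  ✓
  (5,6): δ = 74.13°  ·
antipodal pairs: 5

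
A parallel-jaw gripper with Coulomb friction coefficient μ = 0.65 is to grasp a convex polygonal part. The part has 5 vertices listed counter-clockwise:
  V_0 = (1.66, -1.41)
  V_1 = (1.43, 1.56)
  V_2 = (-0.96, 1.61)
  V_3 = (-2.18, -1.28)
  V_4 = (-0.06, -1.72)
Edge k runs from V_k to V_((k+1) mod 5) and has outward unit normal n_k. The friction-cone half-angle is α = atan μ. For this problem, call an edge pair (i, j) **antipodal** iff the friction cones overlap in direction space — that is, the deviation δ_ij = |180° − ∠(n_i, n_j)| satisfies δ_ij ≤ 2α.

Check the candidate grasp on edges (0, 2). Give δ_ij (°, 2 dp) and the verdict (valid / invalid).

α = atan 0.65 = 33.02°;  2α = 66.05°
edge 0: e_0 = (-0.23, +2.97);  n_0 = (+0.9970, +0.0772)
edge 2: e_2 = (-1.22, -2.89);  n_2 = (-0.9213, +0.3889)
∠(n_0, n_2) = 152.68°
δ = |180° − 152.68°| = 27.32°
27.32° ≤ 2α = 66.05°  →  valid

δ = 27.32°, valid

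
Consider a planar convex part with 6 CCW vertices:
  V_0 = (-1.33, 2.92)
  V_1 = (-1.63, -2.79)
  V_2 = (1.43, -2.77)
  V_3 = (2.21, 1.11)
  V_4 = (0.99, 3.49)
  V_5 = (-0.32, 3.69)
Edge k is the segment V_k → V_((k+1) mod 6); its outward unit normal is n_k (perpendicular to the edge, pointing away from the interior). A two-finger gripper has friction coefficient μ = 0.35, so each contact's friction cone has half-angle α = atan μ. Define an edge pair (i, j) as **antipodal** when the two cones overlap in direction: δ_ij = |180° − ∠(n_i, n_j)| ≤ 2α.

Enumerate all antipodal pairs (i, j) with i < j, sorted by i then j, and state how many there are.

count = 4; pairs: (0,2), (0,3), (1,4), (1,5)

α = atan 0.35 = 19.29°;  2α = 38.58°
n_0 = (-0.9986, +0.0525)
n_1 = (+0.0065, -1.0000)
n_2 = (+0.9804, -0.1971)
n_3 = (+0.8899, +0.4562)
n_4 = (+0.1509, +0.9885)
n_5 = (-0.6063, +0.7953)
  (0,1): δ = 86.62°  ·
  (0,2): δ = 8.36°  ✓
  (0,3): δ = 30.15°  ✓
  (0,4): δ = 84.33°  ·
  (0,5): δ = 130.33°  ·
  (1,2): δ = 101.74°  ·
  (1,3): δ = 63.23°  ·
  (1,4): δ = 9.05°  ✓
  (1,5): δ = 36.95°  ✓
  (2,3): δ = 141.49°  ·
  (2,4): δ = 87.31°  ·
  (2,5): δ = 41.31°  ·
  (3,4): δ = 125.82°  ·
  (3,5): δ = 79.82°  ·
  (4,5): δ = 134.00°  ·
antipodal pairs: 4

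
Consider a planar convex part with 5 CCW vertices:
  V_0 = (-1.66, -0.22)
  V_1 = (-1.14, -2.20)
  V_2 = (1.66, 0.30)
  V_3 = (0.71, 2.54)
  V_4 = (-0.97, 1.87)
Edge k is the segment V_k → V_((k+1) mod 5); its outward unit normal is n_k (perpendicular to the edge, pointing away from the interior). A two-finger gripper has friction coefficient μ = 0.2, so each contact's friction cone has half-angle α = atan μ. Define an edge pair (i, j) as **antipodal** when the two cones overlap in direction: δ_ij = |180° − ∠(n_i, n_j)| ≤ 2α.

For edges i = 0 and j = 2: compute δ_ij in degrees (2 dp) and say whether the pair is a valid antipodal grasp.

δ = 8.27°, valid

α = atan 0.2 = 11.31°;  2α = 22.62°
edge 0: e_0 = (+0.52, -1.98);  n_0 = (-0.9672, -0.2540)
edge 2: e_2 = (-0.95, +2.24);  n_2 = (+0.9206, +0.3904)
∠(n_0, n_2) = 171.73°
δ = |180° − 171.73°| = 8.27°
8.27° ≤ 2α = 22.62°  →  valid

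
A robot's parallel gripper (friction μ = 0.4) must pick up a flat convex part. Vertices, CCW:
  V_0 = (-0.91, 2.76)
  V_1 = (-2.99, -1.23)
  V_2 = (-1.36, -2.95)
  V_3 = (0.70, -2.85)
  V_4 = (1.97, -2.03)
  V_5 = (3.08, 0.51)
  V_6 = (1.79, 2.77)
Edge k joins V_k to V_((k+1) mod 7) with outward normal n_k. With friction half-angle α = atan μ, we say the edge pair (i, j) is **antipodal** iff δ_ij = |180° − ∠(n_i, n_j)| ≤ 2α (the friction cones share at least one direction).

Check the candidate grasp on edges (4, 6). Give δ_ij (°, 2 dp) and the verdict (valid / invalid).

α = atan 0.4 = 21.80°;  2α = 43.60°
edge 4: e_4 = (+1.11, +2.54);  n_4 = (+0.9163, -0.4004)
edge 6: e_6 = (-2.70, -0.01);  n_6 = (-0.0037, +1.0000)
∠(n_4, n_6) = 113.82°
δ = |180° − 113.82°| = 66.18°
66.18° > 2α = 43.60°  →  invalid

δ = 66.18°, invalid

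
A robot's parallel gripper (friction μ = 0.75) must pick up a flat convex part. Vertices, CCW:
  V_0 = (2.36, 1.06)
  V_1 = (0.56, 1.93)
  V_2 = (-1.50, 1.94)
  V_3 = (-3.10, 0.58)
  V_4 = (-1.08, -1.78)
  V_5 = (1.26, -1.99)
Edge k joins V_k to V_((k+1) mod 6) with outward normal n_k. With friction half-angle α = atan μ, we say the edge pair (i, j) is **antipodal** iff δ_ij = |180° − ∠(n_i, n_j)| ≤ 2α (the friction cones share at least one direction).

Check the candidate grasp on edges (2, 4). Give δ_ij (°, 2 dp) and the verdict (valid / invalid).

δ = 45.49°, valid

α = atan 0.75 = 36.87°;  2α = 73.74°
edge 2: e_2 = (-1.60, -1.36);  n_2 = (-0.6476, +0.7619)
edge 4: e_4 = (+2.34, -0.21);  n_4 = (-0.0894, -0.9960)
∠(n_2, n_4) = 134.51°
δ = |180° − 134.51°| = 45.49°
45.49° ≤ 2α = 73.74°  →  valid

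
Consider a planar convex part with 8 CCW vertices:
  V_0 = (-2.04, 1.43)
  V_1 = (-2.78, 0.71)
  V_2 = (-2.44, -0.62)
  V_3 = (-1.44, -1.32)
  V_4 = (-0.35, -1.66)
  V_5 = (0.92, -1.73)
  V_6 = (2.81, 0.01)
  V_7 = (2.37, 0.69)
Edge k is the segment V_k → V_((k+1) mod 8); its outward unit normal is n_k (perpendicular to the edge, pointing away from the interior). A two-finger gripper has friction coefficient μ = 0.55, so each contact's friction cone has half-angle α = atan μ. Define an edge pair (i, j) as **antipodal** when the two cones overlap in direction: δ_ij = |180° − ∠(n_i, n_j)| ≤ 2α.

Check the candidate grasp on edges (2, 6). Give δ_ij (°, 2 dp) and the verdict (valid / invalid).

δ = 22.10°, valid

α = atan 0.55 = 28.81°;  2α = 57.62°
edge 2: e_2 = (+1.00, -0.70);  n_2 = (-0.5735, -0.8192)
edge 6: e_6 = (-0.44, +0.68);  n_6 = (+0.8396, +0.5433)
∠(n_2, n_6) = 157.90°
δ = |180° − 157.90°| = 22.10°
22.10° ≤ 2α = 57.62°  →  valid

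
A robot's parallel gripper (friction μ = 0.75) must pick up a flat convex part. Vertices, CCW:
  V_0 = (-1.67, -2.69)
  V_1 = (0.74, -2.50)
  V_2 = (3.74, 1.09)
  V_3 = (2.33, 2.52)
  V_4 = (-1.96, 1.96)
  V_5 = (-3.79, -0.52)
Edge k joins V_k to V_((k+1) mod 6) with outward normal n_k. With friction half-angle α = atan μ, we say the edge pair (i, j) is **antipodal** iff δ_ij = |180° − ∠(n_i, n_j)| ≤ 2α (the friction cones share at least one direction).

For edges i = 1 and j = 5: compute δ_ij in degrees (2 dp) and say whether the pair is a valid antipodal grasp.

δ = 84.22°, invalid

α = atan 0.75 = 36.87°;  2α = 73.74°
edge 1: e_1 = (+3.00, +3.59);  n_1 = (+0.7673, -0.6412)
edge 5: e_5 = (+2.12, -2.17);  n_5 = (-0.7153, -0.6988)
∠(n_1, n_5) = 95.78°
δ = |180° − 95.78°| = 84.22°
84.22° > 2α = 73.74°  →  invalid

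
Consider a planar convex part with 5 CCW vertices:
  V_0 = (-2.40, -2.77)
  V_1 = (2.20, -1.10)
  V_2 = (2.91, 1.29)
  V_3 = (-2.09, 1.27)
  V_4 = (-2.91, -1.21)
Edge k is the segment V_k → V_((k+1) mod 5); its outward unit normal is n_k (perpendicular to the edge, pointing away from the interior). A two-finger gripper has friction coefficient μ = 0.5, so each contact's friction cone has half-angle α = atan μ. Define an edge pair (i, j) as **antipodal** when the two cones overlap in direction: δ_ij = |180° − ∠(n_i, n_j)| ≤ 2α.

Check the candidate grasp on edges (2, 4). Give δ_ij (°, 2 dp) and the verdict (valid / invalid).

δ = 72.13°, invalid

α = atan 0.5 = 26.57°;  2α = 53.13°
edge 2: e_2 = (-5.00, -0.02);  n_2 = (-0.0040, +1.0000)
edge 4: e_4 = (+0.51, -1.56);  n_4 = (-0.9505, -0.3107)
∠(n_2, n_4) = 107.87°
δ = |180° − 107.87°| = 72.13°
72.13° > 2α = 53.13°  →  invalid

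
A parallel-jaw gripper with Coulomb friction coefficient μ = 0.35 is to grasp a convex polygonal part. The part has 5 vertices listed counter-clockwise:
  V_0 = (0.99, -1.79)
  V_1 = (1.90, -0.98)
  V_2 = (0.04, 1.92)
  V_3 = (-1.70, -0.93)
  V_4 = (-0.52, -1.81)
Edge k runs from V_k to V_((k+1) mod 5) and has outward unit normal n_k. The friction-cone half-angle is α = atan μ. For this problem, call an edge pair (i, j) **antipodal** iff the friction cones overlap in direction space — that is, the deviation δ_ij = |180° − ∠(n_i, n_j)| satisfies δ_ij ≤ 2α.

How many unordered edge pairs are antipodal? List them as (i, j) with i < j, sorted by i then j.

α = atan 0.35 = 19.29°;  2α = 38.58°
n_0 = (+0.6649, -0.7470)
n_1 = (+0.8417, +0.5399)
n_2 = (-0.8535, +0.5211)
n_3 = (-0.5978, -0.8016)
n_4 = (+0.0132, -0.9999)
  (0,1): δ = 99.00°  ·
  (0,2): δ = 16.92°  ✓
  (0,3): δ = 101.61°  ·
  (0,4): δ = 139.09°  ·
  (1,2): δ = 64.08°  ·
  (1,3): δ = 20.61°  ✓
  (1,4): δ = 58.08°  ·
  (2,3): δ = 95.31°  ·
  (2,4): δ = 57.84°  ·
  (3,4): δ = 142.53°  ·
antipodal pairs: 2

count = 2; pairs: (0,2), (1,3)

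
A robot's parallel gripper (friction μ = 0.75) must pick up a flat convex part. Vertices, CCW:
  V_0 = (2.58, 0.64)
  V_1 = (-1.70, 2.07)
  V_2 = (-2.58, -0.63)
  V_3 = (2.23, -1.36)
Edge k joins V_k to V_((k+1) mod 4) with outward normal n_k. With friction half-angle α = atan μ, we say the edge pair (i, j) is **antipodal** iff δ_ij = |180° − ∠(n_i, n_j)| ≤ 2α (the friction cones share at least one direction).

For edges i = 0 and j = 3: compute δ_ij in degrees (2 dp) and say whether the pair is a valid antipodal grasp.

δ = 98.55°, invalid

α = atan 0.75 = 36.87°;  2α = 73.74°
edge 0: e_0 = (-4.28, +1.43);  n_0 = (+0.3169, +0.9485)
edge 3: e_3 = (+0.35, +2.00);  n_3 = (+0.9850, -0.1724)
∠(n_0, n_3) = 81.45°
δ = |180° − 81.45°| = 98.55°
98.55° > 2α = 73.74°  →  invalid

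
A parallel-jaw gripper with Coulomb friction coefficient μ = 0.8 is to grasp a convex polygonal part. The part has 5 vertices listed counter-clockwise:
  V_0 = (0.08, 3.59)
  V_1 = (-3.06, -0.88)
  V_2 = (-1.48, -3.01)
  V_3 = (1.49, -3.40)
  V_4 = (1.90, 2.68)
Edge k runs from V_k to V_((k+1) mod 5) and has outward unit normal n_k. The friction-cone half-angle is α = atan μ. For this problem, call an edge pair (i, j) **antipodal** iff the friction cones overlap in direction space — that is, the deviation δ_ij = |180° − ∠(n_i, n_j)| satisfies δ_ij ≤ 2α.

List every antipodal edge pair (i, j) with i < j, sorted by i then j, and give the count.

count = 5; pairs: (0,2), (0,3), (1,3), (1,4), (2,4)

α = atan 0.8 = 38.66°;  2α = 77.32°
n_0 = (-0.8183, +0.5748)
n_1 = (-0.8032, -0.5958)
n_2 = (-0.1302, -0.9915)
n_3 = (+0.9977, -0.0673)
n_4 = (+0.4472, +0.8944)
  (0,1): δ = 108.35°  ·
  (0,2): δ = 62.39°  ✓
  (0,3): δ = 31.23°  ✓
  (0,4): δ = 98.52°  ·
  (1,2): δ = 134.05°  ·
  (1,3): δ = 40.43°  ✓
  (1,4): δ = 26.87°  ✓
  (2,3): δ = 86.38°  ·
  (2,4): δ = 19.08°  ✓
  (3,4): δ = 112.71°  ·
antipodal pairs: 5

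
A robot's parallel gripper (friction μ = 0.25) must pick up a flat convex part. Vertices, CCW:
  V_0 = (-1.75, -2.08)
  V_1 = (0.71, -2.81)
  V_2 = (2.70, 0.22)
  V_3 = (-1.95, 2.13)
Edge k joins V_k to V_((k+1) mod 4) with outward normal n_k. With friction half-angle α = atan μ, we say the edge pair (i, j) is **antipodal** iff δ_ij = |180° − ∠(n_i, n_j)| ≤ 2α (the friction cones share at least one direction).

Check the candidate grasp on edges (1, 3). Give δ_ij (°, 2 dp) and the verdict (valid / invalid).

δ = 36.02°, invalid

α = atan 0.25 = 14.04°;  2α = 28.07°
edge 1: e_1 = (+1.99, +3.03);  n_1 = (+0.8359, -0.5490)
edge 3: e_3 = (+0.20, -4.21);  n_3 = (-0.9989, -0.0475)
∠(n_1, n_3) = 143.98°
δ = |180° − 143.98°| = 36.02°
36.02° > 2α = 28.07°  →  invalid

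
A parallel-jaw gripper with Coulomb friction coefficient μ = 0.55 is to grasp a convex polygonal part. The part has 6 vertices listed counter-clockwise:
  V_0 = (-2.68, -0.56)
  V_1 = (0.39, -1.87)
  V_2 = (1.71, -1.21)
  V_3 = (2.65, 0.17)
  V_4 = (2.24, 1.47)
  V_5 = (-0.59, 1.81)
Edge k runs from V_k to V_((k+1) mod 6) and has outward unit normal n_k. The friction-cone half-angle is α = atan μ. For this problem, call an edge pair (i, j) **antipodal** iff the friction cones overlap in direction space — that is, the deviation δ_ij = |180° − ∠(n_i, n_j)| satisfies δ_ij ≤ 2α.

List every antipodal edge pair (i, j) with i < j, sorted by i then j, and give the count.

count = 5; pairs: (0,3), (0,4), (1,4), (1,5), (2,5)

α = atan 0.55 = 28.81°;  2α = 57.62°
n_0 = (-0.3925, -0.9198)
n_1 = (+0.4472, -0.8944)
n_2 = (+0.8265, -0.5630)
n_3 = (+0.9537, +0.3008)
n_4 = (+0.1193, +0.9929)
n_5 = (-0.7500, +0.6614)
  (0,1): δ = 130.33°  ·
  (0,2): δ = 101.15°  ·
  (0,3): δ = 49.39°  ✓
  (0,4): δ = 16.26°  ✓
  (0,5): δ = 71.70°  ·
  (1,2): δ = 150.83°  ·
  (1,3): δ = 99.06°  ·
  (1,4): δ = 33.42°  ✓
  (1,5): δ = 22.03°  ✓
  (2,3): δ = 128.23°  ·
  (2,4): δ = 62.59°  ·
  (2,5): δ = 7.15°  ✓
  (3,4): δ = 114.36°  ·
  (3,5): δ = 58.91°  ·
  (4,5): δ = 124.56°  ·
antipodal pairs: 5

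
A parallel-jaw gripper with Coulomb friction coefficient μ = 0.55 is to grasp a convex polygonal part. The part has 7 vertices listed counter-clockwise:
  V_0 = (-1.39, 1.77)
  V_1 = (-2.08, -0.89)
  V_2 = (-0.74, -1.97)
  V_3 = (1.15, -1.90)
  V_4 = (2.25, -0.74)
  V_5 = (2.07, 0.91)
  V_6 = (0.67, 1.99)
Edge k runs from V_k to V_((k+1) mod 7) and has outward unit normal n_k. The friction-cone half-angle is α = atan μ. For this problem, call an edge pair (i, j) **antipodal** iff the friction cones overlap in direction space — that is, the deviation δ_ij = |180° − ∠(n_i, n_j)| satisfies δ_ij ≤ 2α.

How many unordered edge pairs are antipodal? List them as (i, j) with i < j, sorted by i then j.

α = atan 0.55 = 28.81°;  2α = 57.62°
n_0 = (-0.9680, +0.2511)
n_1 = (-0.6275, -0.7786)
n_2 = (+0.0370, -0.9993)
n_3 = (+0.7256, -0.6881)
n_4 = (+0.9941, +0.1084)
n_5 = (+0.6108, +0.7918)
n_6 = (-0.1062, +0.9943)
  (0,1): δ = 114.33°  ·
  (0,2): δ = 73.34°  ·
  (0,3): δ = 28.94°  ✓
  (0,4): δ = 20.77°  ✓
  (0,5): δ = 66.89°  ·
  (0,6): δ = 110.64°  ·
  (1,2): δ = 139.01°  ·
  (1,3): δ = 94.61°  ·
  (1,4): δ = 44.91°  ✓
  (1,5): δ = 1.22°  ✓
  (1,6): δ = 44.96°  ✓
  (2,3): δ = 135.60°  ·
  (2,4): δ = 85.90°  ·
  (2,5): δ = 39.77°  ✓
  (2,6): δ = 3.97°  ✓
  (3,4): δ = 130.29°  ·
  (3,5): δ = 84.17°  ·
  (3,6): δ = 40.42°  ✓
  (4,5): δ = 133.87°  ·
  (4,6): δ = 90.13°  ·
  (5,6): δ = 136.26°  ·
antipodal pairs: 8

count = 8; pairs: (0,3), (0,4), (1,4), (1,5), (1,6), (2,5), (2,6), (3,6)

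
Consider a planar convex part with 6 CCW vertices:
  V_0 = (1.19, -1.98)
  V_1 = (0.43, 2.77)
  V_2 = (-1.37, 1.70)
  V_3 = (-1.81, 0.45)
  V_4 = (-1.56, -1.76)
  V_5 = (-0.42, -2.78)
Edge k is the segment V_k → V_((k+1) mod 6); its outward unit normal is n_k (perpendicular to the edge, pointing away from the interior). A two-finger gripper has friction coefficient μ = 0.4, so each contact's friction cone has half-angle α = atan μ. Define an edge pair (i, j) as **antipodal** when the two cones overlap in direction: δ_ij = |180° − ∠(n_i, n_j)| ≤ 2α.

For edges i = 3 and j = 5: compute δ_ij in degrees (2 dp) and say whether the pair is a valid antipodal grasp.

α = atan 0.4 = 21.80°;  2α = 43.60°
edge 3: e_3 = (+0.25, -2.21);  n_3 = (-0.9937, -0.1124)
edge 5: e_5 = (+1.61, +0.80);  n_5 = (+0.4450, -0.8955)
∠(n_3, n_5) = 109.97°
δ = |180° − 109.97°| = 70.03°
70.03° > 2α = 43.60°  →  invalid

δ = 70.03°, invalid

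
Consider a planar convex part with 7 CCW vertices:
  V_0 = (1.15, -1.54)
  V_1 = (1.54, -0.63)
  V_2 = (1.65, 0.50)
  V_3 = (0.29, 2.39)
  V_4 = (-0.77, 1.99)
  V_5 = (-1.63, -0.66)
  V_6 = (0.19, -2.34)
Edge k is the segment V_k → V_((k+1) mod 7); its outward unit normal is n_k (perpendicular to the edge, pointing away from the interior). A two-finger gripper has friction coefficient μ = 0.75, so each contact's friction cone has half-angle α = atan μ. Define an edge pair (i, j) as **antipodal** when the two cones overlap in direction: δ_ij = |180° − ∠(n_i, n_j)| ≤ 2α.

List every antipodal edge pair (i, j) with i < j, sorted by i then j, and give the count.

α = atan 0.75 = 36.87°;  2α = 73.74°
n_0 = (+0.9191, -0.3939)
n_1 = (+0.9953, -0.0969)
n_2 = (+0.8117, +0.5841)
n_3 = (-0.3531, +0.9356)
n_4 = (-0.9512, +0.3087)
n_5 = (-0.6783, -0.7348)
n_6 = (+0.6402, -0.7682)
  (0,1): δ = 162.36°  ·
  (0,2): δ = 121.06°  ·
  (0,3): δ = 46.13°  ✓
  (0,4): δ = 5.22°  ✓
  (0,5): δ = 70.49°  ✓
  (0,6): δ = 153.00°  ·
  (1,2): δ = 138.70°  ·
  (1,3): δ = 63.77°  ✓
  (1,4): δ = 12.42°  ✓
  (1,5): δ = 52.85°  ✓
  (1,6): δ = 135.37°  ·
  (2,3): δ = 105.06°  ·
  (2,4): δ = 53.72°  ✓
  (2,5): δ = 11.55°  ✓
  (2,6): δ = 94.07°  ·
  (3,4): δ = 128.65°  ·
  (3,5): δ = 63.38°  ✓
  (3,6): δ = 19.13°  ✓
  (4,5): δ = 114.73°  ·
  (4,6): δ = 32.21°  ✓
  (5,6): δ = 97.49°  ·
antipodal pairs: 11

count = 11; pairs: (0,3), (0,4), (0,5), (1,3), (1,4), (1,5), (2,4), (2,5), (3,5), (3,6), (4,6)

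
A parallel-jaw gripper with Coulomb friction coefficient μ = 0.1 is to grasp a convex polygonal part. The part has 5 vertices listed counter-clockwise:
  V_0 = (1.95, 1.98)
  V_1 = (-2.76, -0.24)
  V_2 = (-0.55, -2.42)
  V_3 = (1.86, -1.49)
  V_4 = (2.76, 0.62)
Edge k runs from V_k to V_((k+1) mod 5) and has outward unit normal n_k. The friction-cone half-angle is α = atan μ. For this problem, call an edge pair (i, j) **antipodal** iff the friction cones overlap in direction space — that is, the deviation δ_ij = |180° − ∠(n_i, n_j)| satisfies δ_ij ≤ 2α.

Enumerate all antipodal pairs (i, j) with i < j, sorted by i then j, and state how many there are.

count = 1; pairs: (0,2)

α = atan 0.1 = 5.71°;  2α = 11.42°
n_0 = (-0.4264, +0.9046)
n_1 = (-0.7023, -0.7119)
n_2 = (+0.3600, -0.9329)
n_3 = (+0.9198, -0.3923)
n_4 = (+0.8592, +0.5117)
  (0,1): δ = 69.84°  ·
  (0,2): δ = 4.14°  ✓
  (0,3): δ = 41.66°  ·
  (0,4): δ = 95.54°  ·
  (1,2): δ = 114.29°  ·
  (1,3): δ = 68.49°  ·
  (1,4): δ = 14.61°  ·
  (2,3): δ = 134.20°  ·
  (2,4): δ = 80.32°  ·
  (3,4): δ = 126.12°  ·
antipodal pairs: 1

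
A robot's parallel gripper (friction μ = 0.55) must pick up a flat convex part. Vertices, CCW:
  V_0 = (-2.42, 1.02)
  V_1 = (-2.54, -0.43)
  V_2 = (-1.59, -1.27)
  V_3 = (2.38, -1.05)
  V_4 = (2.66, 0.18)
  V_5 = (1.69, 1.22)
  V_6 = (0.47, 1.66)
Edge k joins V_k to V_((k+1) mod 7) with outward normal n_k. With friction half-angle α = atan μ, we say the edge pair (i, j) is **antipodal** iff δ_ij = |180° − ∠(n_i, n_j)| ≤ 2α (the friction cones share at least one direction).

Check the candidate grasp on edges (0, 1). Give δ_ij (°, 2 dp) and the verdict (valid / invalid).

δ = 126.75°, invalid

α = atan 0.55 = 28.81°;  2α = 57.62°
edge 0: e_0 = (-0.12, -1.45);  n_0 = (-0.9966, +0.0825)
edge 1: e_1 = (+0.95, -0.84);  n_1 = (-0.6624, -0.7491)
∠(n_0, n_1) = 53.25°
δ = |180° − 53.25°| = 126.75°
126.75° > 2α = 57.62°  →  invalid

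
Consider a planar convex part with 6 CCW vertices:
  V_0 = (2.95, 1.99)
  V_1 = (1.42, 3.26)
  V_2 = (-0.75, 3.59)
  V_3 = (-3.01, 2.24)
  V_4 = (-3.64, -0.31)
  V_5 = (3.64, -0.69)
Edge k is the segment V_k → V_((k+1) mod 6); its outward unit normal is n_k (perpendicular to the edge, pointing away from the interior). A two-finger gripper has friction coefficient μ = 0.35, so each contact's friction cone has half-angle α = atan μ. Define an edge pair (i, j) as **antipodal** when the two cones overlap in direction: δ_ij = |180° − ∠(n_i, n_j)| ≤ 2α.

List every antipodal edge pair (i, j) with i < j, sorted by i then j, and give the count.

count = 4; pairs: (0,4), (1,4), (2,4), (3,5)

α = atan 0.35 = 19.29°;  2α = 38.58°
n_0 = (+0.6387, +0.7695)
n_1 = (+0.1503, +0.9886)
n_2 = (-0.5128, +0.8585)
n_3 = (-0.9708, +0.2398)
n_4 = (-0.0521, -0.9986)
n_5 = (+0.9684, +0.2493)
  (0,1): δ = 148.95°  ·
  (0,2): δ = 109.45°  ·
  (0,3): δ = 64.18°  ·
  (0,4): δ = 36.71°  ✓
  (0,5): δ = 144.13°  ·
  (1,2): δ = 140.50°  ·
  (1,3): δ = 95.23°  ·
  (1,4): δ = 5.66°  ✓
  (1,5): δ = 113.08°  ·
  (2,3): δ = 134.73°  ·
  (2,4): δ = 33.84°  ✓
  (2,5): δ = 73.59°  ·
  (3,4): δ = 79.11°  ·
  (3,5): δ = 28.32°  ✓
  (4,5): δ = 72.57°  ·
antipodal pairs: 4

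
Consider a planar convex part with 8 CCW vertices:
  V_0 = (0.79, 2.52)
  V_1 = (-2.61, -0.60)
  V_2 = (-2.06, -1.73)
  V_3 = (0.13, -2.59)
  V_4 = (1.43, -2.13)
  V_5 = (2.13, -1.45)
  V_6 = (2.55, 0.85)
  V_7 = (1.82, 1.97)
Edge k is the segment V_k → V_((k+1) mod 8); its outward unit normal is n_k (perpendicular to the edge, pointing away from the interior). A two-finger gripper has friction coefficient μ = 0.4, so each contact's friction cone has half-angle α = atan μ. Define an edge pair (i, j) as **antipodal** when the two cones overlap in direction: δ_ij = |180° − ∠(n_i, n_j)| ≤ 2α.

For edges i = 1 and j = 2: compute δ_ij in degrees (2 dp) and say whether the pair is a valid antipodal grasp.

δ = 137.39°, invalid

α = atan 0.4 = 21.80°;  2α = 43.60°
edge 1: e_1 = (+0.55, -1.13);  n_1 = (-0.8992, -0.4376)
edge 2: e_2 = (+2.19, -0.86);  n_2 = (-0.3655, -0.9308)
∠(n_1, n_2) = 42.61°
δ = |180° − 42.61°| = 137.39°
137.39° > 2α = 43.60°  →  invalid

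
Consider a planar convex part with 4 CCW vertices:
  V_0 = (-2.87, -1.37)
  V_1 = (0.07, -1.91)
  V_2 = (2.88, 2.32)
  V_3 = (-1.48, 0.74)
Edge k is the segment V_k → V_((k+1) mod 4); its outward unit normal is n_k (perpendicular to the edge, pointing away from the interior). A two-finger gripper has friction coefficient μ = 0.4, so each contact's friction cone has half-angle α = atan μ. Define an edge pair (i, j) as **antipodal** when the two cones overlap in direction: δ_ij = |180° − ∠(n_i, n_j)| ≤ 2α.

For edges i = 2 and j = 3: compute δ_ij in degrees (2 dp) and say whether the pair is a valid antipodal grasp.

α = atan 0.4 = 21.80°;  2α = 43.60°
edge 2: e_2 = (-4.36, -1.58);  n_2 = (-0.3407, +0.9402)
edge 3: e_3 = (-1.39, -2.11);  n_3 = (-0.8351, +0.5501)
∠(n_2, n_3) = 36.70°
δ = |180° − 36.70°| = 143.30°
143.30° > 2α = 43.60°  →  invalid

δ = 143.30°, invalid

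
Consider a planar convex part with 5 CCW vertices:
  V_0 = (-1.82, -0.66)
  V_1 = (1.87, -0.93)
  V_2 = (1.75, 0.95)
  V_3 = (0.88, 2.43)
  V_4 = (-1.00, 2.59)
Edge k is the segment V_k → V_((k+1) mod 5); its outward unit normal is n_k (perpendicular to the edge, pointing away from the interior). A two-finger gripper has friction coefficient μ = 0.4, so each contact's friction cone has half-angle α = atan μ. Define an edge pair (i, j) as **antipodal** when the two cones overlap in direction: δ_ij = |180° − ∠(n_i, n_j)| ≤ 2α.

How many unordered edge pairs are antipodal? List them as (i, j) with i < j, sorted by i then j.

α = atan 0.4 = 21.80°;  2α = 43.60°
n_0 = (-0.0730, -0.9973)
n_1 = (+0.9980, +0.0637)
n_2 = (+0.8621, +0.5068)
n_3 = (+0.0848, +0.9964)
n_4 = (-0.9696, +0.2446)
  (0,1): δ = 82.16°  ·
  (0,2): δ = 55.37°  ·
  (0,3): δ = 0.68°  ✓
  (0,4): δ = 80.02°  ·
  (1,2): δ = 153.20°  ·
  (1,3): δ = 98.52°  ·
  (1,4): δ = 17.81°  ✓
  (2,3): δ = 125.31°  ·
  (2,4): δ = 44.61°  ·
  (3,4): δ = 99.30°  ·
antipodal pairs: 2

count = 2; pairs: (0,3), (1,4)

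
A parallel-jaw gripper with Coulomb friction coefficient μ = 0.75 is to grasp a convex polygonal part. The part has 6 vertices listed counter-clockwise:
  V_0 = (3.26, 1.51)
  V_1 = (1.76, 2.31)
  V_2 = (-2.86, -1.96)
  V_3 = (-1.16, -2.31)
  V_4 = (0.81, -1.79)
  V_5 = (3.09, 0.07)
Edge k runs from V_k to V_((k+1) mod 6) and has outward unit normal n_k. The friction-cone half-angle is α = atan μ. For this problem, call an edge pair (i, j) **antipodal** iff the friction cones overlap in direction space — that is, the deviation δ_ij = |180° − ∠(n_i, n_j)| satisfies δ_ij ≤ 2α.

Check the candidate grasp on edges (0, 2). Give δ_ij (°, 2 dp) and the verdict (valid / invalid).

δ = 16.44°, valid

α = atan 0.75 = 36.87°;  2α = 73.74°
edge 0: e_0 = (-1.50, +0.80);  n_0 = (+0.4706, +0.8824)
edge 2: e_2 = (+1.70, -0.35);  n_2 = (-0.2017, -0.9795)
∠(n_0, n_2) = 163.56°
δ = |180° − 163.56°| = 16.44°
16.44° ≤ 2α = 73.74°  →  valid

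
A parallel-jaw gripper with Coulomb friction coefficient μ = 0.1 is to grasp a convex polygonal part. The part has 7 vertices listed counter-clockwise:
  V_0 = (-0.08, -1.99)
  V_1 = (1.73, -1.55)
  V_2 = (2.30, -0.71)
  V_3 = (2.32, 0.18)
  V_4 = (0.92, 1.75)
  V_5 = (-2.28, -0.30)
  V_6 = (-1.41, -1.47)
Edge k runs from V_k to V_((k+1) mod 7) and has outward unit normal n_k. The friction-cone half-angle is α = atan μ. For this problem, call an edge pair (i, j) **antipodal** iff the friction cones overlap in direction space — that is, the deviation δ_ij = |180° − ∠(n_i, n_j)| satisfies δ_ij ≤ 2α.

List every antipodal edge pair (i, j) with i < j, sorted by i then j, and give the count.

α = atan 0.1 = 5.71°;  2α = 11.42°
n_0 = (+0.2362, -0.9717)
n_1 = (+0.8275, -0.5615)
n_2 = (+0.9997, -0.0225)
n_3 = (+0.7464, +0.6655)
n_4 = (-0.5394, +0.8420)
n_5 = (-0.8025, -0.5967)
n_6 = (-0.3641, -0.9313)
  (0,1): δ = 137.82°  ·
  (0,2): δ = 104.95°  ·
  (0,3): δ = 61.94°  ·
  (0,4): δ = 18.98°  ·
  (0,5): δ = 112.97°  ·
  (0,6): δ = 144.98°  ·
  (1,2): δ = 147.13°  ·
  (1,3): δ = 104.12°  ·
  (1,4): δ = 23.20°  ·
  (1,5): δ = 70.79°  ·
  (1,6): δ = 102.81°  ·
  (2,3): δ = 136.99°  ·
  (2,4): δ = 56.07°  ·
  (2,5): δ = 37.92°  ·
  (2,6): δ = 69.93°  ·
  (3,4): δ = 99.08°  ·
  (3,5): δ = 5.09°  ✓
  (3,6): δ = 26.92°  ·
  (4,5): δ = 86.01°  ·
  (4,6): δ = 54.00°  ·
  (5,6): δ = 147.99°  ·
antipodal pairs: 1

count = 1; pairs: (3,5)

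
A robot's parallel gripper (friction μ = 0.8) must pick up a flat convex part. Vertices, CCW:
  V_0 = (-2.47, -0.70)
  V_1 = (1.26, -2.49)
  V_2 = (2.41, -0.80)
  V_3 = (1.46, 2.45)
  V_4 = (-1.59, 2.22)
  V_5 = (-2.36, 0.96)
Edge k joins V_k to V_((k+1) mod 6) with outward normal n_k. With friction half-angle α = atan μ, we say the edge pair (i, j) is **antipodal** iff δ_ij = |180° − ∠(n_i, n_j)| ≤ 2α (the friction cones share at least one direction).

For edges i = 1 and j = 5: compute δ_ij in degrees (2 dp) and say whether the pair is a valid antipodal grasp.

α = atan 0.8 = 38.66°;  2α = 77.32°
edge 1: e_1 = (+1.15, +1.69);  n_1 = (+0.8267, -0.5626)
edge 5: e_5 = (-0.11, -1.66);  n_5 = (-0.9978, +0.0661)
∠(n_1, n_5) = 149.56°
δ = |180° − 149.56°| = 30.44°
30.44° ≤ 2α = 77.32°  →  valid

δ = 30.44°, valid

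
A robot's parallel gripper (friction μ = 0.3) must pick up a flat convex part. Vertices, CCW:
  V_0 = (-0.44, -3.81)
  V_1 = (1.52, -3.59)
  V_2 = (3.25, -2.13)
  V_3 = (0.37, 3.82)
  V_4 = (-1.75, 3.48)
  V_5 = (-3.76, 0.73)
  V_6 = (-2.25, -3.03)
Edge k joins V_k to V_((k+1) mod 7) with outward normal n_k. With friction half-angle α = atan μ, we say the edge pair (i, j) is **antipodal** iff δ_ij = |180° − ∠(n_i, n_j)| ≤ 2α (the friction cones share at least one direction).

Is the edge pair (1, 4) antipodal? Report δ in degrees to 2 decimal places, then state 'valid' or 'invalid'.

δ = 13.67°, valid

α = atan 0.3 = 16.70°;  2α = 33.40°
edge 1: e_1 = (+1.73, +1.46);  n_1 = (+0.6450, -0.7642)
edge 4: e_4 = (-2.01, -2.75);  n_4 = (-0.8073, +0.5901)
∠(n_1, n_4) = 166.33°
δ = |180° − 166.33°| = 13.67°
13.67° ≤ 2α = 33.40°  →  valid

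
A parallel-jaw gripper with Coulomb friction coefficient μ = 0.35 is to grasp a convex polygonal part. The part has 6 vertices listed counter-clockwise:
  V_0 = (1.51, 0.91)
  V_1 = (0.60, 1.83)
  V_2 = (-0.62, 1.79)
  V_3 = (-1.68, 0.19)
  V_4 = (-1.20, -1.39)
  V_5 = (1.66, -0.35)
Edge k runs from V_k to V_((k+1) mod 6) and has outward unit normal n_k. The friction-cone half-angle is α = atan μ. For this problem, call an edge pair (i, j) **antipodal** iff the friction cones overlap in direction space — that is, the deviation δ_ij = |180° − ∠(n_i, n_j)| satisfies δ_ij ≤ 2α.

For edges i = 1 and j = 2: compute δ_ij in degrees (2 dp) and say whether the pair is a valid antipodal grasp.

α = atan 0.35 = 19.29°;  2α = 38.58°
edge 1: e_1 = (-1.22, -0.04);  n_1 = (-0.0328, +0.9995)
edge 2: e_2 = (-1.06, -1.60);  n_2 = (-0.8336, +0.5523)
∠(n_1, n_2) = 54.60°
δ = |180° − 54.60°| = 125.40°
125.40° > 2α = 38.58°  →  invalid

δ = 125.40°, invalid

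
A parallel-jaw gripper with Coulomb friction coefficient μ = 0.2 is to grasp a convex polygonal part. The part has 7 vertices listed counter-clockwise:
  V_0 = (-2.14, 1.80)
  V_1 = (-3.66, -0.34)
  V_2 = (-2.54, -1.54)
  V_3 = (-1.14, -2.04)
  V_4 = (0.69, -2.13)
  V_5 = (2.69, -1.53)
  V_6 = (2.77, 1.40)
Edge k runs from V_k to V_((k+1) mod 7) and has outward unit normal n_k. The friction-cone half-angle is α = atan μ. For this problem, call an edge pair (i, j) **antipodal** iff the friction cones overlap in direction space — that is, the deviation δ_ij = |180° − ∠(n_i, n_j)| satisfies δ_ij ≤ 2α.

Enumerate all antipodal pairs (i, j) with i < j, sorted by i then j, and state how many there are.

count = 3; pairs: (2,6), (3,6), (4,6)

α = atan 0.2 = 11.31°;  2α = 22.62°
n_0 = (-0.8153, +0.5791)
n_1 = (-0.7311, -0.6823)
n_2 = (-0.3363, -0.9417)
n_3 = (-0.0491, -0.9988)
n_4 = (+0.2873, -0.9578)
n_5 = (+0.9996, -0.0273)
n_6 = (+0.0812, +0.9967)
  (0,1): δ = 101.59°  ·
  (0,2): δ = 74.27°  ·
  (0,3): δ = 57.43°  ·
  (0,4): δ = 37.92°  ·
  (0,5): δ = 33.82°  ·
  (0,6): δ = 120.73°  ·
  (1,2): δ = 152.68°  ·
  (1,3): δ = 135.84°  ·
  (1,4): δ = 116.33°  ·
  (1,5): δ = 44.59°  ·
  (1,6): δ = 42.32°  ·
  (2,3): δ = 163.16°  ·
  (2,4): δ = 143.65°  ·
  (2,5): δ = 71.91°  ·
  (2,6): δ = 15.00°  ✓
  (3,4): δ = 160.49°  ·
  (3,5): δ = 88.75°  ·
  (3,6): δ = 1.84°  ✓
  (4,5): δ = 108.26°  ·
  (4,6): δ = 21.36°  ✓
  (5,6): δ = 93.09°  ·
antipodal pairs: 3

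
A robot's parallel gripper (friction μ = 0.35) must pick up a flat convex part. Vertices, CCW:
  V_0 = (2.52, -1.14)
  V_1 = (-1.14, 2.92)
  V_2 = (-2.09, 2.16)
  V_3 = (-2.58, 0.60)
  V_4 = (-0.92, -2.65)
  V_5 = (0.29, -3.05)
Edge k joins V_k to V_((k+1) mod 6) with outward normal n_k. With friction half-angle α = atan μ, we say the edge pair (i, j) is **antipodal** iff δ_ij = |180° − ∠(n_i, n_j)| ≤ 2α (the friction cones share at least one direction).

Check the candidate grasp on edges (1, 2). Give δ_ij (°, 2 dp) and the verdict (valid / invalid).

δ = 146.10°, invalid

α = atan 0.35 = 19.29°;  2α = 38.58°
edge 1: e_1 = (-0.95, -0.76);  n_1 = (-0.6247, +0.7809)
edge 2: e_2 = (-0.49, -1.56);  n_2 = (-0.9540, +0.2997)
∠(n_1, n_2) = 33.90°
δ = |180° − 33.90°| = 146.10°
146.10° > 2α = 38.58°  →  invalid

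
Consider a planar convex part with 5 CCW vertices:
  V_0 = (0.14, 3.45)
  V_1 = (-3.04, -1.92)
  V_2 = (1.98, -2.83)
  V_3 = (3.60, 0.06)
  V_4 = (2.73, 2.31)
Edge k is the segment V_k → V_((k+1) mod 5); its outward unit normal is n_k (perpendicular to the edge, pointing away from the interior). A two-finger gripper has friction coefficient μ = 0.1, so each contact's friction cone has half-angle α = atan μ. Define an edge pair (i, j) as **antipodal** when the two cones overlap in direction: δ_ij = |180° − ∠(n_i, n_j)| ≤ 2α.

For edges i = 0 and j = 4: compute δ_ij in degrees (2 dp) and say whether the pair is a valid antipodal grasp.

α = atan 0.1 = 5.71°;  2α = 11.42°
edge 0: e_0 = (-3.18, -5.37);  n_0 = (-0.8604, +0.5095)
edge 4: e_4 = (-2.59, +1.14);  n_4 = (+0.4029, +0.9153)
∠(n_0, n_4) = 83.12°
δ = |180° − 83.12°| = 96.88°
96.88° > 2α = 11.42°  →  invalid

δ = 96.88°, invalid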